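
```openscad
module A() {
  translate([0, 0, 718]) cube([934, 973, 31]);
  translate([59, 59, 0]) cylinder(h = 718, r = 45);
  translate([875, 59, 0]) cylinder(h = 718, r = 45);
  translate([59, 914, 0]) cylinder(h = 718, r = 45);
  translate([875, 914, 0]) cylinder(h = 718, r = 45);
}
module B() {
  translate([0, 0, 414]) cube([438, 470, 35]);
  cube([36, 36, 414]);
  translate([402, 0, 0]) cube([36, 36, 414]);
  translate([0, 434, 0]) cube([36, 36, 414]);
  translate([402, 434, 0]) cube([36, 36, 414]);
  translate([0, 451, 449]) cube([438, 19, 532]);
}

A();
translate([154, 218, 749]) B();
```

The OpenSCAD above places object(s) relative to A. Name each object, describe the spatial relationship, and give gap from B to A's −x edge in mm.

A is a table. B is a chair. The chair is on top of the table. The gap from the chair to the table's −x edge is 154 mm.

The chair's min-x is at 154; the table's min-x is 0; gap = 154 mm.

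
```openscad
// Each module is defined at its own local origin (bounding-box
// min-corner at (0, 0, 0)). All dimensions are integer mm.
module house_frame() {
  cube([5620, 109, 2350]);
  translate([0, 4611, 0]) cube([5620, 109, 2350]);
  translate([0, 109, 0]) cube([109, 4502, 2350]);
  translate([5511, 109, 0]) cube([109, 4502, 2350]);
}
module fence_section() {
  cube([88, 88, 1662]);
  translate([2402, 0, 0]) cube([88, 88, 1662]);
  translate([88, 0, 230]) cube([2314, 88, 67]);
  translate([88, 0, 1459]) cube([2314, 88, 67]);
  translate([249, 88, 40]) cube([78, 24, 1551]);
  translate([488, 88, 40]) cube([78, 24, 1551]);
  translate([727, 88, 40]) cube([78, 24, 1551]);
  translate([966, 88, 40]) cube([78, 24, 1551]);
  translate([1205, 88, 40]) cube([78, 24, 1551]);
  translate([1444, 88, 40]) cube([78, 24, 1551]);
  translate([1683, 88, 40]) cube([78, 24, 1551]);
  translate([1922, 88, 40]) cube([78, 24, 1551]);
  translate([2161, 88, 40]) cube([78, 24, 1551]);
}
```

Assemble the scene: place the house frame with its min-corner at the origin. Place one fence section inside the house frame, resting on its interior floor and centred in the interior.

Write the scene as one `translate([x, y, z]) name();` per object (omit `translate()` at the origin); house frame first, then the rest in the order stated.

house_frame();
translate([1565, 2304, 0]) fence_section();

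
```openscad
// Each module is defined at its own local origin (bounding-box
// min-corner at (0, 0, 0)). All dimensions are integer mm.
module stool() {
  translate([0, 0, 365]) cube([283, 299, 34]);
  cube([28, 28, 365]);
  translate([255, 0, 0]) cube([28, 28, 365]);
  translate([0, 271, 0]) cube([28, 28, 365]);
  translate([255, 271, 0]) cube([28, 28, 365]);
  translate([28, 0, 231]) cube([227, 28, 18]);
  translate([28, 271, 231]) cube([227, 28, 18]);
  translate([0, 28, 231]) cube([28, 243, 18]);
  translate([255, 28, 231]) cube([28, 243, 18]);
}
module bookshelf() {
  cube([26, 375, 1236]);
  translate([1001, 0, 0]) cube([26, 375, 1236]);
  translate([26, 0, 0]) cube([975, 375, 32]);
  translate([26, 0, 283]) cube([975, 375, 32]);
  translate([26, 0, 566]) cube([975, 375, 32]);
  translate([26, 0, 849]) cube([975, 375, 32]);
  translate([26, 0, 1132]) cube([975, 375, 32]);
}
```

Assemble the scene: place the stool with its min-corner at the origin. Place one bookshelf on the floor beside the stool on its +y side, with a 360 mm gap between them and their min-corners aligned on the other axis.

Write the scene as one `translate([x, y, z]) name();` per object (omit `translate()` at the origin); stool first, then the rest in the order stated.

stool();
translate([0, 659, 0]) bookshelf();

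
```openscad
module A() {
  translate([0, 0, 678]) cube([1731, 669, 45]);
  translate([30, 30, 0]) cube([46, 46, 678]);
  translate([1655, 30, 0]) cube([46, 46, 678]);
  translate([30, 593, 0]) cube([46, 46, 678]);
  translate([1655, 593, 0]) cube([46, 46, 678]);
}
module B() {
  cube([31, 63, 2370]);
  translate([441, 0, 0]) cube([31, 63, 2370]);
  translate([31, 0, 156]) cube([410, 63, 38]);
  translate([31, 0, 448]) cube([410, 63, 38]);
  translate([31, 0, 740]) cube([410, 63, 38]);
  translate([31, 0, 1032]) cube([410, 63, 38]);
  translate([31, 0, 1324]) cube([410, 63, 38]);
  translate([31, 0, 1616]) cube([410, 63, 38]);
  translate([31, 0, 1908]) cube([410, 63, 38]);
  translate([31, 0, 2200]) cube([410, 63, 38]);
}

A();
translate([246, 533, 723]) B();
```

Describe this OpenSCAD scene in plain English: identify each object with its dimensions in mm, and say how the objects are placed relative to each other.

A is a rectangular dining table. The top is 1731×669×45 mm with its upper surface at z = 723 mm. It stands on four 46×46 mm square legs, each inset 30 mm from the nearest pair of top edges, running from the floor to the underside of the top.

B is a wooden ladder with two side rails of 31×63 mm section and 2370 mm height, set 472 mm apart overall. Between them run 8 rectangular rungs (63 mm deep, 38 mm thick), front faces flush with the rails' −y face. The bottom of the first rung is 156 mm above the floor and each subsequent rung is 292 mm higher than the one below.

The ladder is on top of the table.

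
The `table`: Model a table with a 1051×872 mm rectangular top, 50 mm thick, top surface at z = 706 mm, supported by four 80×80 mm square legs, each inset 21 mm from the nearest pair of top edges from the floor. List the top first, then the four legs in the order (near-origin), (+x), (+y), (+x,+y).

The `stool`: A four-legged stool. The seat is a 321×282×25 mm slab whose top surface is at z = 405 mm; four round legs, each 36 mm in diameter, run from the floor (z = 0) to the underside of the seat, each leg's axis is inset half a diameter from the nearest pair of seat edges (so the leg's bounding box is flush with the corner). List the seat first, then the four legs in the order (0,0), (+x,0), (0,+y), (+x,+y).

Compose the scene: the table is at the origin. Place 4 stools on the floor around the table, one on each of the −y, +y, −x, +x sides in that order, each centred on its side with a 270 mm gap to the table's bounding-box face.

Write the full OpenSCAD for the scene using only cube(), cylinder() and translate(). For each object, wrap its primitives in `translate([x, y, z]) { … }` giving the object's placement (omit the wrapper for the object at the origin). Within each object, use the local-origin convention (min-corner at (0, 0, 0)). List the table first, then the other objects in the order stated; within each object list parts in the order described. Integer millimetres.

translate([0, 0, 656]) cube([1051, 872, 50]);
translate([21, 21, 0]) cube([80, 80, 656]);
translate([950, 21, 0]) cube([80, 80, 656]);
translate([21, 771, 0]) cube([80, 80, 656]);
translate([950, 771, 0]) cube([80, 80, 656]);
translate([365, -552, 0]) {
  translate([0, 0, 380]) cube([321, 282, 25]);
  translate([18, 18, 0]) cylinder(h = 380, r = 18);
  translate([303, 18, 0]) cylinder(h = 380, r = 18);
  translate([18, 264, 0]) cylinder(h = 380, r = 18);
  translate([303, 264, 0]) cylinder(h = 380, r = 18);
}
translate([365, 1142, 0]) {
  translate([0, 0, 380]) cube([321, 282, 25]);
  translate([18, 18, 0]) cylinder(h = 380, r = 18);
  translate([303, 18, 0]) cylinder(h = 380, r = 18);
  translate([18, 264, 0]) cylinder(h = 380, r = 18);
  translate([303, 264, 0]) cylinder(h = 380, r = 18);
}
translate([-591, 295, 0]) {
  translate([0, 0, 380]) cube([321, 282, 25]);
  translate([18, 18, 0]) cylinder(h = 380, r = 18);
  translate([303, 18, 0]) cylinder(h = 380, r = 18);
  translate([18, 264, 0]) cylinder(h = 380, r = 18);
  translate([303, 264, 0]) cylinder(h = 380, r = 18);
}
translate([1321, 295, 0]) {
  translate([0, 0, 380]) cube([321, 282, 25]);
  translate([18, 18, 0]) cylinder(h = 380, r = 18);
  translate([303, 18, 0]) cylinder(h = 380, r = 18);
  translate([18, 264, 0]) cylinder(h = 380, r = 18);
  translate([303, 264, 0]) cylinder(h = 380, r = 18);
}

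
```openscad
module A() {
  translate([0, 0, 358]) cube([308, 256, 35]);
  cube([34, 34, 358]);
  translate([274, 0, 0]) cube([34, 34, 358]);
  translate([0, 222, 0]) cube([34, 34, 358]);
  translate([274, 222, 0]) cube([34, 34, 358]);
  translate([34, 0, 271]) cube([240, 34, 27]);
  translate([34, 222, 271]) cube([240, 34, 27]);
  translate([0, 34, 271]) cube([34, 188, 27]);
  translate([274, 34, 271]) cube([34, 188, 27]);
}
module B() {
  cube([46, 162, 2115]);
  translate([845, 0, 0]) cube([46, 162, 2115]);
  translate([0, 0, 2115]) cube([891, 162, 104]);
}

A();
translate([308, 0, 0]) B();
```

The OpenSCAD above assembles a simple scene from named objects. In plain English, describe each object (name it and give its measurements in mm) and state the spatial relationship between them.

A is a four-legged stool. The seat is a 308×256×35 mm slab whose top surface is at z = 393 mm; four square legs, each 34×34 mm in cross-section, run from the floor (z = 0) to the underside of the seat, each flush with a corner of the seat. Four stretchers, 34 mm wide and 27 mm tall, connect adjacent legs with their undersides at z = 271 mm, each running between the inner faces of the legs it joins and aligned with the legs' outer faces on the other axis.

B is a door frame. The clear opening is 799 mm wide and 2115 mm high. Two 46 mm wide jambs, 162 mm deep, stand either side of the opening from the floor to the top of the opening. A 104 mm thick head sits across the top of both jambs, spanning the full outside width of the frame.

The door frame is against the stool's +x side, with their −y faces flush.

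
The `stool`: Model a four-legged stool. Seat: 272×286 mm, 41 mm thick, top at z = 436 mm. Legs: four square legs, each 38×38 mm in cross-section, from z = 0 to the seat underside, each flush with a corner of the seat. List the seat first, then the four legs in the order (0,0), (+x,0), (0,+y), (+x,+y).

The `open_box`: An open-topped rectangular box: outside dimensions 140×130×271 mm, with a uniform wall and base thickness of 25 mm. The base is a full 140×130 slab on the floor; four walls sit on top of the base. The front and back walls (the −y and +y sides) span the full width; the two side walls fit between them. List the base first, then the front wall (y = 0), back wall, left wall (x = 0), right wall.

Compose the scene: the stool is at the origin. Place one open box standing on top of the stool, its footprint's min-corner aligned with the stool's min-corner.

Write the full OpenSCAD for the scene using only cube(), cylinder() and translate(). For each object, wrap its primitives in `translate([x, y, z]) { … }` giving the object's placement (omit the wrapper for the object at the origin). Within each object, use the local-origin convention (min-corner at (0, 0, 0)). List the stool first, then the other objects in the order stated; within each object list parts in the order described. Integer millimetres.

translate([0, 0, 395]) cube([272, 286, 41]);
cube([38, 38, 395]);
translate([234, 0, 0]) cube([38, 38, 395]);
translate([0, 248, 0]) cube([38, 38, 395]);
translate([234, 248, 0]) cube([38, 38, 395]);
translate([0, 0, 436]) {
  cube([140, 130, 25]);
  translate([0, 0, 25]) cube([140, 25, 246]);
  translate([0, 105, 25]) cube([140, 25, 246]);
  translate([0, 25, 25]) cube([25, 80, 246]);
  translate([115, 25, 25]) cube([25, 80, 246]);
}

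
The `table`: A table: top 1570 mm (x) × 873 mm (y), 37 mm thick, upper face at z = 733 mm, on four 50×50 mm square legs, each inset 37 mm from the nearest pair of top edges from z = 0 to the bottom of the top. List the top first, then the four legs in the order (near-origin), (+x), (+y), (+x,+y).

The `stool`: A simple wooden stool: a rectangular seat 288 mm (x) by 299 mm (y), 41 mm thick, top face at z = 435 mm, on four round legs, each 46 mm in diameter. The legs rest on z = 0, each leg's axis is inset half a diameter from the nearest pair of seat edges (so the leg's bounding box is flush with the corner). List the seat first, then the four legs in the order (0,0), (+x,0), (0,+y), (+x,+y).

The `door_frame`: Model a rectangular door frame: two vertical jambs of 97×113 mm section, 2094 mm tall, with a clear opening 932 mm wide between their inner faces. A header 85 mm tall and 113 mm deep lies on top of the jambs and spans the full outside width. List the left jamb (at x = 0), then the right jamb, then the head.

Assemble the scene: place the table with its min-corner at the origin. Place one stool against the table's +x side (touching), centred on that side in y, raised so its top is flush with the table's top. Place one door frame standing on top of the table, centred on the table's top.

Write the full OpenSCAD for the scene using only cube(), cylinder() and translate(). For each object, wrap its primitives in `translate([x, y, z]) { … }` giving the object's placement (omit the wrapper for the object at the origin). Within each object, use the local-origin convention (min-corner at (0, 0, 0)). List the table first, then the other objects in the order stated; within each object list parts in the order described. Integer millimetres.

translate([0, 0, 696]) cube([1570, 873, 37]);
translate([37, 37, 0]) cube([50, 50, 696]);
translate([1483, 37, 0]) cube([50, 50, 696]);
translate([37, 786, 0]) cube([50, 50, 696]);
translate([1483, 786, 0]) cube([50, 50, 696]);
translate([1570, 287, 298]) {
  translate([0, 0, 394]) cube([288, 299, 41]);
  translate([23, 23, 0]) cylinder(h = 394, r = 23);
  translate([265, 23, 0]) cylinder(h = 394, r = 23);
  translate([23, 276, 0]) cylinder(h = 394, r = 23);
  translate([265, 276, 0]) cylinder(h = 394, r = 23);
}
translate([222, 380, 733]) {
  cube([97, 113, 2094]);
  translate([1029, 0, 0]) cube([97, 113, 2094]);
  translate([0, 0, 2094]) cube([1126, 113, 85]);
}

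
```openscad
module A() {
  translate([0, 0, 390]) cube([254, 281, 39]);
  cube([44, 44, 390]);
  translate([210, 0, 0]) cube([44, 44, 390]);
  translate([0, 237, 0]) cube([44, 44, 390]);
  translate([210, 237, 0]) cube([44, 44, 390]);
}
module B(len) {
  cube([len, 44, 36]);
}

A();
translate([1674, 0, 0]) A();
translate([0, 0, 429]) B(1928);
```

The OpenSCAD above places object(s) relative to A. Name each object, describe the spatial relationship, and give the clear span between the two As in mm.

A is a stool. B is a beam. A beam spans the tops of two stools. The clear span between the two stools is 1420 mm.

Second stool starts at x = 1674; first ends at x = 254; clear span = 1674 − 254 = 1420 mm.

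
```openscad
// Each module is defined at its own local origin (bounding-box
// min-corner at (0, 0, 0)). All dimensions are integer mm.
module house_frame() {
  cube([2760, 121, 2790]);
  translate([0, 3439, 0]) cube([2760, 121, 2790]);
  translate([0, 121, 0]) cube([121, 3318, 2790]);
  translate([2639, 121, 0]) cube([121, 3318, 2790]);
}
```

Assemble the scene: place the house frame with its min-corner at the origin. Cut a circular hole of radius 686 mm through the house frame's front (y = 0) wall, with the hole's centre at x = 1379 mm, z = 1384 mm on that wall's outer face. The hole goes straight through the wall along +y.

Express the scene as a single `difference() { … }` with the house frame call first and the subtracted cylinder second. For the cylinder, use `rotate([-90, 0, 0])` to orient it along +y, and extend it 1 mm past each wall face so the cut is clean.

difference() {
  house_frame();
  translate([1379, -1, 1384]) rotate([-90, 0, 0]) cylinder(h = 123, r = 686);
}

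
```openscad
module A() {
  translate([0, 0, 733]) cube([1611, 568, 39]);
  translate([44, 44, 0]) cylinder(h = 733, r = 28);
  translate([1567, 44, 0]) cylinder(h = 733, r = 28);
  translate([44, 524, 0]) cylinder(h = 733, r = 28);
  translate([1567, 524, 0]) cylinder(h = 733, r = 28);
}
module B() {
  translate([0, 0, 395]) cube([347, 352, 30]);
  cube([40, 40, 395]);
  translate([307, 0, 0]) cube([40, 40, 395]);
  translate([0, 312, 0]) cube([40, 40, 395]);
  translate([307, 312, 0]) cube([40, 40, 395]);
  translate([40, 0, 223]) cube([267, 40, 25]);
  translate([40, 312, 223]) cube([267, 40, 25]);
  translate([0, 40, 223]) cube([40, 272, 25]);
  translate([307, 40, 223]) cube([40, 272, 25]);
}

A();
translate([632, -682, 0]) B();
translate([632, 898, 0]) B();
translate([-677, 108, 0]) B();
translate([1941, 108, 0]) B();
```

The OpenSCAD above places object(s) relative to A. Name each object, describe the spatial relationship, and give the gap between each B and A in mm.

Each stool's nearest face is 330 mm from the table's bounding box.

A is a table. B is a stool. Four stools sit around the table at the −y, +y, −x, +x sides. The gap between each stool and the table is 330 mm.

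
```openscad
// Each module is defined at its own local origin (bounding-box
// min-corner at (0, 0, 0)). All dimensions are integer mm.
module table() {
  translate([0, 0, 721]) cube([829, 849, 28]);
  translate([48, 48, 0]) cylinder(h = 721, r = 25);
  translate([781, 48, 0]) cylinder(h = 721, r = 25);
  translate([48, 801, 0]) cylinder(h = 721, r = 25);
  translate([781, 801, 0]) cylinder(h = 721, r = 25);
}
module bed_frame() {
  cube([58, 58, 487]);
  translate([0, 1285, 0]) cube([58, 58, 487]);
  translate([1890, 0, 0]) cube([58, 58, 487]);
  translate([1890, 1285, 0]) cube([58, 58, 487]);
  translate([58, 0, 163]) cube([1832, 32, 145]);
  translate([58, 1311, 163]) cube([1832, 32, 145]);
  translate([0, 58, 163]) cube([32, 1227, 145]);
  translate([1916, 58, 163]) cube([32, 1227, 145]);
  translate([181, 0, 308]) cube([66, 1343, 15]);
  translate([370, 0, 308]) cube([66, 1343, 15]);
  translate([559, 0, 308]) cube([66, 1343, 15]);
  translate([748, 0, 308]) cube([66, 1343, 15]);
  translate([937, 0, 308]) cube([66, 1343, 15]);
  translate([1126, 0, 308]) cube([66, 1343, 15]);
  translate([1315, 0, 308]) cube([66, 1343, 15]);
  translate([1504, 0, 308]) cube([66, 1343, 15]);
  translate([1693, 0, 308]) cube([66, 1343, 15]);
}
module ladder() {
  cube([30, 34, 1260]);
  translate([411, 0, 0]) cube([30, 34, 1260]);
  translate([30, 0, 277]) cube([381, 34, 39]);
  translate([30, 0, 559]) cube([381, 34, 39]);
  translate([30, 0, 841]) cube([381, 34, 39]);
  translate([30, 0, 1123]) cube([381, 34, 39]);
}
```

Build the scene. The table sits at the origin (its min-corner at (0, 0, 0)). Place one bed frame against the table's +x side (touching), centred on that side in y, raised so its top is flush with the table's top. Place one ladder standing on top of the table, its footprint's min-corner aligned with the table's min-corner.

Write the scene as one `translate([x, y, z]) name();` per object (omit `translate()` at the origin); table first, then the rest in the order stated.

table();
translate([829, -247, 262]) bed_frame();
translate([0, 0, 749]) ladder();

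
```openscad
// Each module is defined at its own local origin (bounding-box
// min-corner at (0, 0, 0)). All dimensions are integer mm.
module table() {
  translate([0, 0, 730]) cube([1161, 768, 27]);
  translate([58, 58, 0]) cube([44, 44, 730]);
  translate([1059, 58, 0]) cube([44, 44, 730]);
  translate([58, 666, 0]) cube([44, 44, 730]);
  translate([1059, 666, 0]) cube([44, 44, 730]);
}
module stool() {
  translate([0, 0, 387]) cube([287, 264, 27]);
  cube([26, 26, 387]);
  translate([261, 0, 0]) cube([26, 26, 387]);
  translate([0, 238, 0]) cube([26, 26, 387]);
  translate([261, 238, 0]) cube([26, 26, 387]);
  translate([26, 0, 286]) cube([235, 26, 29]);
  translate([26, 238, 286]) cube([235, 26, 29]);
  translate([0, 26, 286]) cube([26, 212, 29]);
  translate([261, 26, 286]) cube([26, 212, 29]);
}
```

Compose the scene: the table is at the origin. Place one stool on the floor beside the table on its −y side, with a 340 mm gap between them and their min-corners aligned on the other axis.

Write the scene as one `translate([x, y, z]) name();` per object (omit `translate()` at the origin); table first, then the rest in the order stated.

table();
translate([0, -604, 0]) stool();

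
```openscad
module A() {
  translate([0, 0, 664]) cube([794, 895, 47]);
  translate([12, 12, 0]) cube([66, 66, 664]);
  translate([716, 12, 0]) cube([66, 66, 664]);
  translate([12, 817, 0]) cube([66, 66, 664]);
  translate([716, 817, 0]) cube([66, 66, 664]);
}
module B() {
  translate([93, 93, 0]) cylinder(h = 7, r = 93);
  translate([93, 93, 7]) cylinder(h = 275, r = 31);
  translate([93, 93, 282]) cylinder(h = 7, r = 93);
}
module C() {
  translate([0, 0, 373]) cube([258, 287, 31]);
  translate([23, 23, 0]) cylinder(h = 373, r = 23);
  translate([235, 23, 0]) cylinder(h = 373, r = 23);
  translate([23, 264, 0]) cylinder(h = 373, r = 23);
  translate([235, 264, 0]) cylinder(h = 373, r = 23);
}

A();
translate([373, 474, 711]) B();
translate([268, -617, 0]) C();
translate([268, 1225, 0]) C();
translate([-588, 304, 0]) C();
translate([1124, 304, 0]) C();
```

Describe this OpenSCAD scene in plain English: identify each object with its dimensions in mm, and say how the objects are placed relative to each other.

A is a table: top 794 mm (x) × 895 mm (y), 47 mm thick, upper face at z = 711 mm, on four 66×66 mm square legs, each inset 12 mm from the nearest pair of top edges, running from z = 0 to the bottom of the top.

B is a spool: two coaxial disc flanges of radius 93 mm and thickness 7 mm, joined by a core cylinder of radius 31 mm and height 275 mm. The lower flange rests on z = 0 and the three cylinders share a vertical axis.

C is a four-legged stool. The seat is a 258×287×31 mm slab whose top surface is at z = 404 mm; four round legs, each 46 mm in diameter, run from the floor (z = 0) to the underside of the seat, each leg's axis is inset half a diameter from the nearest pair of seat edges (so the leg's bounding box is flush with the corner).

The spool is on top of the table. Four stools sit around the table at the −y, +y, −x, +x sides.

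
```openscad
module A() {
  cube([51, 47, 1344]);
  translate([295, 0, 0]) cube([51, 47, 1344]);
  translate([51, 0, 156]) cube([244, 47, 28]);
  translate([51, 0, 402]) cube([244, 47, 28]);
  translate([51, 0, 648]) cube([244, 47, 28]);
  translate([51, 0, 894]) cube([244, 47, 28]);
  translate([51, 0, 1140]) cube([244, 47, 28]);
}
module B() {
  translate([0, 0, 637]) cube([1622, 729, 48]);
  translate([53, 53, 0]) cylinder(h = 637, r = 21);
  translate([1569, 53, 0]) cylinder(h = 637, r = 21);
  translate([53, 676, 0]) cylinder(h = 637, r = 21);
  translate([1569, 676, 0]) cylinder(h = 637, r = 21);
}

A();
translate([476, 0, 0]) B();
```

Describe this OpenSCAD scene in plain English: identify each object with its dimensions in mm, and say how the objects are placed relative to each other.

A is a wooden ladder with two side rails of 51×47 mm section and 1344 mm height, set 346 mm apart overall. Between them run 5 rectangular rungs (47 mm deep, 28 mm thick), front faces flush with the rails' −y face. The bottom of the first rung is 156 mm above the floor and each subsequent rung is 246 mm higher than the one below.

B is a rectangular dining table. The top is 1622×729×48 mm with its upper surface at z = 685 mm. It stands on four round legs of 42 mm diameter, each leg's bounding box inset 32 mm from the nearest pair of top edges, running from the floor to the underside of the top.

The table is on the floor beside the ladder on its +x side.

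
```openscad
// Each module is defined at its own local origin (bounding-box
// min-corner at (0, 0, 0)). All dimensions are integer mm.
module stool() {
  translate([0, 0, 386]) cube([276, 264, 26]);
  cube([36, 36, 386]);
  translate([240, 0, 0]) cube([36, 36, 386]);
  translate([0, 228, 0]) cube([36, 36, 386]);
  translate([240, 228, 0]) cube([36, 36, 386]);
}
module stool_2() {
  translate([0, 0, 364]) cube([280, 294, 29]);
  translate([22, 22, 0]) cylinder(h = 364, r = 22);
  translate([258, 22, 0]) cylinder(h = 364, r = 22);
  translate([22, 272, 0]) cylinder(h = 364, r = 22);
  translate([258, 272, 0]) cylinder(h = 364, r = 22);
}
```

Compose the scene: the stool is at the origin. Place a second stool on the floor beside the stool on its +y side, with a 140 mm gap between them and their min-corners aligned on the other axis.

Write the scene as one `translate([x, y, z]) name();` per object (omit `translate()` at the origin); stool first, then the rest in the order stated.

stool();
translate([0, 404, 0]) stool_2();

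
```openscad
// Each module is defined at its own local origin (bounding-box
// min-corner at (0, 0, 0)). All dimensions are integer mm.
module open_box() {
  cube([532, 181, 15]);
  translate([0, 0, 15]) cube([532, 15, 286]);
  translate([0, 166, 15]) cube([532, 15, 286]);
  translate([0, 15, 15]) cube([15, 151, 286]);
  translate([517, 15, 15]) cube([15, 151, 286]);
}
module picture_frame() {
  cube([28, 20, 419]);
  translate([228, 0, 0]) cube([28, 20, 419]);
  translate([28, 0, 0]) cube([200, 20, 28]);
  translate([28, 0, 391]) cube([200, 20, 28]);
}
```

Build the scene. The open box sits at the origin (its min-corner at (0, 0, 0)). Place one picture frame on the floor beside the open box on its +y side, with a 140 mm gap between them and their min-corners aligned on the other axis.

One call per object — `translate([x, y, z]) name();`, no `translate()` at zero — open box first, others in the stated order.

open_box();
translate([0, 321, 0]) picture_frame();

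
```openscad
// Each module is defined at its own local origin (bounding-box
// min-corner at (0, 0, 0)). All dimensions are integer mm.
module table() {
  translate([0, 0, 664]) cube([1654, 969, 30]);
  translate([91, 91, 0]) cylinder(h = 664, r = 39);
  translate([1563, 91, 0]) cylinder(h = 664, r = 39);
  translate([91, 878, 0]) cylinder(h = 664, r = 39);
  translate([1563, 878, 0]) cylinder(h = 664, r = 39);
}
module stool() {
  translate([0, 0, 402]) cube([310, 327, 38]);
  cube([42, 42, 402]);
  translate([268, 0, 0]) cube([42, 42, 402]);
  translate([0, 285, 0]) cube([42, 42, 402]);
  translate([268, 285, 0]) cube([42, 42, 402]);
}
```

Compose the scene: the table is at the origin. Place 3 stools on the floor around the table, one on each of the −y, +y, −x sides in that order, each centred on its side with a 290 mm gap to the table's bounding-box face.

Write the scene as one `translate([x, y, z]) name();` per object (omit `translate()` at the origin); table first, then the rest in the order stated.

table();
translate([672, -617, 0]) stool();
translate([672, 1259, 0]) stool();
translate([-600, 321, 0]) stool();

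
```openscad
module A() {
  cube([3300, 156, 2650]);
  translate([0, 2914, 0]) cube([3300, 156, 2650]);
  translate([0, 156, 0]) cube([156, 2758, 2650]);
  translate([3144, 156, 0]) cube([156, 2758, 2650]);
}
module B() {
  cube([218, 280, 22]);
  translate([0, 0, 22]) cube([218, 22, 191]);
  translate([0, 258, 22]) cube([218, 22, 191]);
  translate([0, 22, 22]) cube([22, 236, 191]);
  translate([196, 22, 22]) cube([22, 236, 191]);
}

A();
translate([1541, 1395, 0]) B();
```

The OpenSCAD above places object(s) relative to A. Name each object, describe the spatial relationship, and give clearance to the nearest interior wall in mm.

Clearances: x = 1385, y = 1239; minimum 1239 mm.

A is a house frame. B is an open box. The open box sits inside the house frame, centred. The clearance to the nearest interior wall is 1239 mm.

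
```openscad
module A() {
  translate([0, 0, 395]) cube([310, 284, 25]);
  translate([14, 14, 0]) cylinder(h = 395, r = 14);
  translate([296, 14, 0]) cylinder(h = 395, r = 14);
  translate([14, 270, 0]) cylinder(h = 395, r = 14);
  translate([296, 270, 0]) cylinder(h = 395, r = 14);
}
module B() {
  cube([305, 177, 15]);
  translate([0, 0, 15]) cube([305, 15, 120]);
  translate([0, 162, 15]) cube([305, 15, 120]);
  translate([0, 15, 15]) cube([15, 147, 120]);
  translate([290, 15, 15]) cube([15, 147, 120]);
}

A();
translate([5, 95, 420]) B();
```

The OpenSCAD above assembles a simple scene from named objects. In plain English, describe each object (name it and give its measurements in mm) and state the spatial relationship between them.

A is a four-legged stool. The seat is a 310×284×25 mm slab whose top surface is at z = 420 mm; four round legs, each 28 mm in diameter, run from the floor (z = 0) to the underside of the seat, each leg's axis is inset half a diameter from the nearest pair of seat edges (so the leg's bounding box is flush with the corner).

B is an open storage box with external size 305×177×135 mm and wall thickness 15 mm (the base is also 15 mm thick). The base covers the whole footprint; the four walls stand on the base, with the y-facing walls full-width and the x-facing walls fitting between their inner faces.

The open box is on top of the stool.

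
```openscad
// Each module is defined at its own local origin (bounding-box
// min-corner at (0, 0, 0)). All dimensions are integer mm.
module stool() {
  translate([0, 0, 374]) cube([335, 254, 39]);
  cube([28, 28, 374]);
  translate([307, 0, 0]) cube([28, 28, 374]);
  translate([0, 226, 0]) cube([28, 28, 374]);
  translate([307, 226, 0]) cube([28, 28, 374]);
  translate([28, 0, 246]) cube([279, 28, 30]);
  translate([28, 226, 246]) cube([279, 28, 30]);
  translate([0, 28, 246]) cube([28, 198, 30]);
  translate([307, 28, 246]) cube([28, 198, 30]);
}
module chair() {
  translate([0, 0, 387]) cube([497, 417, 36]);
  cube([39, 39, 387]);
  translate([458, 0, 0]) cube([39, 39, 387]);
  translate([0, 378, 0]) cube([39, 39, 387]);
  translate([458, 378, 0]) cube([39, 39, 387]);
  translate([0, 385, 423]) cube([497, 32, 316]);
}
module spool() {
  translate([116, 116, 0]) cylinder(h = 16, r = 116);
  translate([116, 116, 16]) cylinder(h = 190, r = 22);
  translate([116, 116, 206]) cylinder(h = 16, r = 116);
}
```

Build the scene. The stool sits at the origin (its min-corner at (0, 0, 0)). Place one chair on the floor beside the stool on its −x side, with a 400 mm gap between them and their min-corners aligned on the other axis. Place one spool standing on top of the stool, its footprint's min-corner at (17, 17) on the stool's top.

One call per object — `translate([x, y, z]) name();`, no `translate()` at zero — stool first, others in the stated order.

stool();
translate([-897, 0, 0]) chair();
translate([17, 17, 413]) spool();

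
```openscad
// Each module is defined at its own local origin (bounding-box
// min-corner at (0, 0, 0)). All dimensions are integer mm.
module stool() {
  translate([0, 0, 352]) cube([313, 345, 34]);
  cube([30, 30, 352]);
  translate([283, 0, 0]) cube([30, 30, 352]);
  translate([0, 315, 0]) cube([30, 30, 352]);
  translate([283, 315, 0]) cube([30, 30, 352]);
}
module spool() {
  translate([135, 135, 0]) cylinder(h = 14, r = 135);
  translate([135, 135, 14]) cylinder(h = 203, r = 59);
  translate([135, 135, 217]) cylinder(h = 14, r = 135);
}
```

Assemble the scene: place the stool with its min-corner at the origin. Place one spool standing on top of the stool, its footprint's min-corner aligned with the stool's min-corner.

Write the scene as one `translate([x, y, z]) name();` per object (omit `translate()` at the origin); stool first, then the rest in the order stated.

stool();
translate([0, 0, 386]) spool();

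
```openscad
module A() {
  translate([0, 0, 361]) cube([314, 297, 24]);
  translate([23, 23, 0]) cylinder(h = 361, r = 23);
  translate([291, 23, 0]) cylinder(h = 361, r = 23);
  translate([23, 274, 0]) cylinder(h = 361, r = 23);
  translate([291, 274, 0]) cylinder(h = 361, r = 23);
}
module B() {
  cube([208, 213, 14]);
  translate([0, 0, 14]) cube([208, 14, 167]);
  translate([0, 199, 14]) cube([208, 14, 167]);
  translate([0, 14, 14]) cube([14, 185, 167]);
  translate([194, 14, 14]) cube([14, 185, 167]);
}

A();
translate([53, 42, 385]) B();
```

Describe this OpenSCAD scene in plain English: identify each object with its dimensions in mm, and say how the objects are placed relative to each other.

A is a four-legged stool. The seat is a 314×297×24 mm slab whose top surface is at z = 385 mm; four round legs, each 46 mm in diameter, run from the floor (z = 0) to the underside of the seat, each leg's axis is inset half a diameter from the nearest pair of seat edges (so the leg's bounding box is flush with the corner).

B is an open-topped rectangular box: outside dimensions 208×213×181 mm, with a uniform wall and base thickness of 14 mm. The base is a full 208×213 slab on the floor; four walls sit on top of the base. The front and back walls (the −y and +y sides) span the full width; the two side walls fit between them.

The open box is on top of the stool, centred.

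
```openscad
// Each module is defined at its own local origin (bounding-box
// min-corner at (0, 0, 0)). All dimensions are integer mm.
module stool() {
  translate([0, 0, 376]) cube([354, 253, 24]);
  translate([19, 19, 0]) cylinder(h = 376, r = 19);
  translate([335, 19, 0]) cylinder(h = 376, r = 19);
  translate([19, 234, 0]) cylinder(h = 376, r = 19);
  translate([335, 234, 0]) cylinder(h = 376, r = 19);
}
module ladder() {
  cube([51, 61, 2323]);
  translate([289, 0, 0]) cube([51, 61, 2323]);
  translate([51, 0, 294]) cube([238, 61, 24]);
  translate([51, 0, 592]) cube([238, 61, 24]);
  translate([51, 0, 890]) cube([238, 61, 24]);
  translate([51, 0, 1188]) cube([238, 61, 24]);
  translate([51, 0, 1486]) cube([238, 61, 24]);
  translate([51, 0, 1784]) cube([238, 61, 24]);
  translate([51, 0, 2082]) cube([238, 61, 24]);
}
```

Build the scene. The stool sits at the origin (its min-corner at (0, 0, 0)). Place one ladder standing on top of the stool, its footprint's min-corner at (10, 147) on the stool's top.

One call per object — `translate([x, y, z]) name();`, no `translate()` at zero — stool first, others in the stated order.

stool();
translate([10, 147, 400]) ladder();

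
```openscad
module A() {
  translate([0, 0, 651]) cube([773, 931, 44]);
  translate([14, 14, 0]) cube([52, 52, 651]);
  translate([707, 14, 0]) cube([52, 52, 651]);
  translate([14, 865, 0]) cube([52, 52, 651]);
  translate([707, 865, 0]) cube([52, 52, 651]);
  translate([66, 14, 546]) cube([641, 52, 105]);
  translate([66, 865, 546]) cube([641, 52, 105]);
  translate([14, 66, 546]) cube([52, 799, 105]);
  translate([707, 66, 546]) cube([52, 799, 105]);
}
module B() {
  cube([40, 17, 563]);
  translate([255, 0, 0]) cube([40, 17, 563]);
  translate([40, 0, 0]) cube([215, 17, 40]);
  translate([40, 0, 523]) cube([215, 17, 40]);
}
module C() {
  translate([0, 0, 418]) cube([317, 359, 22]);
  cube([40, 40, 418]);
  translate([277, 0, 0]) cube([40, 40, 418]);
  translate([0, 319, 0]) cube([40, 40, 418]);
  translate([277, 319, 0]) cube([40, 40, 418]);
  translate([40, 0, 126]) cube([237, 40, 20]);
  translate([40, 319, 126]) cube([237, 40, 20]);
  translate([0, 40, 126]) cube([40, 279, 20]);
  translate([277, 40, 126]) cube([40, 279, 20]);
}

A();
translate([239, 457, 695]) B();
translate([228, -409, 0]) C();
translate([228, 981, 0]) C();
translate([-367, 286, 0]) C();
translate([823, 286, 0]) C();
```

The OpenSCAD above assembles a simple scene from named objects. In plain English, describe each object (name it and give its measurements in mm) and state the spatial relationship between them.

A is a table: top 773 mm (x) × 931 mm (y), 44 mm thick, upper face at z = 695 mm, on four 52×52 mm square legs, each inset 14 mm from the nearest pair of top edges, running from z = 0 to the bottom of the top. Four apron rails, 52 mm thick and 105 mm tall, run between adjacent legs with their top edges flush with the underside of the top and their outer faces flush with the legs' outer faces.

B is a picture frame with a 215×483 mm rectangular opening (x by z) and a uniform 40 mm border on every side. Frame depth is 17 mm along y. It is built from two vertical stiles running the full outside height and two horizontal rails spanning the gap between the stiles.

C is a four-legged stool. The seat is 317×359 mm, 22 mm thick, top at z = 440 mm. It stands on four square legs, each 40×40 mm in cross-section, from z = 0 to the seat underside, each flush with a corner of the seat. Four stretchers, 40 mm wide and 20 mm tall, connect adjacent legs with their undersides at z = 126 mm, each running between the inner faces of the legs it joins and aligned with the legs' outer faces on the other axis.

The picture frame is on top of the table, centred. Four stools sit around the table at the −y, +y, −x, +x sides.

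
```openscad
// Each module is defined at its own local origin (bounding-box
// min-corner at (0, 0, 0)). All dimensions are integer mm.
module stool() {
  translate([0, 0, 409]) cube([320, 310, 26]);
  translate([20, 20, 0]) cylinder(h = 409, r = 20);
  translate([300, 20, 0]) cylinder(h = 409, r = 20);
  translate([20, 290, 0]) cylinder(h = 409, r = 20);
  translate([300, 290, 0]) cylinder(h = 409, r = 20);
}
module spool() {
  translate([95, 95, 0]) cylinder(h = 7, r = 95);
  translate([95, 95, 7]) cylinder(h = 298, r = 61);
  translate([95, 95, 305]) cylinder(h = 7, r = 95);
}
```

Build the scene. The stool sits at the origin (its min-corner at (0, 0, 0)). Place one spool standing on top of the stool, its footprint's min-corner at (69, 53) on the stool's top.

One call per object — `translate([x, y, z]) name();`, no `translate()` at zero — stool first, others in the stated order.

stool();
translate([69, 53, 435]) spool();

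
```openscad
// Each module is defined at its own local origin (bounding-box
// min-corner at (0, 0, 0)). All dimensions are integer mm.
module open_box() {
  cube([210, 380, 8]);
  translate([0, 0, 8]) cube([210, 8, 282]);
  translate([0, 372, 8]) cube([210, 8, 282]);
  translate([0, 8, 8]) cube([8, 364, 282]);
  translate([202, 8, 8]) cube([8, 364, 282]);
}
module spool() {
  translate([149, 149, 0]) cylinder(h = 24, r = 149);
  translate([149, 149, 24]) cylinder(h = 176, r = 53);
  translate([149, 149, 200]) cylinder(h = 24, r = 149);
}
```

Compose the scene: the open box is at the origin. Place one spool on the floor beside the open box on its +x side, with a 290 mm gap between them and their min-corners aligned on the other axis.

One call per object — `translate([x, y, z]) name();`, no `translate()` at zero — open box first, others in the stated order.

open_box();
translate([500, 0, 0]) spool();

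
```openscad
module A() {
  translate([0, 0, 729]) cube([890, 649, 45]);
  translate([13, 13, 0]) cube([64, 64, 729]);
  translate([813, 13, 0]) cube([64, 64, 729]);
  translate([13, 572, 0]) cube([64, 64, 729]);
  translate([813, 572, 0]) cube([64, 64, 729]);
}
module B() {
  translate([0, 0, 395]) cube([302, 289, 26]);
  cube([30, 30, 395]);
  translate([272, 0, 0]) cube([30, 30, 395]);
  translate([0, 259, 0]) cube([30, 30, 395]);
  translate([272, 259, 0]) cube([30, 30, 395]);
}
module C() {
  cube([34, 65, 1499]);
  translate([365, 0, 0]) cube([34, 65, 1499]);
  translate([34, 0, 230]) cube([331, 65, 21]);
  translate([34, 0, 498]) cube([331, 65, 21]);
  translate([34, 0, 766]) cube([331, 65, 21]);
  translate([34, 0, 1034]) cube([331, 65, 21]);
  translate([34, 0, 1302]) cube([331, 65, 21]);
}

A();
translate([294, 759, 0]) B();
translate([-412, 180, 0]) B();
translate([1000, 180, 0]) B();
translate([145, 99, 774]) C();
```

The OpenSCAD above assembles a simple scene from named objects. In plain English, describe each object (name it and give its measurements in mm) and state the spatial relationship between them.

A is a table: top 890 mm (x) × 649 mm (y), 45 mm thick, upper face at z = 774 mm, on four 64×64 mm square legs, each inset 13 mm from the nearest pair of top edges, running from z = 0 to the bottom of the top.

B is a four-legged stool. The seat is a 302×289×26 mm slab whose top surface is at z = 421 mm; four square legs, each 30×30 mm in cross-section, run from the floor (z = 0) to the underside of the seat, each flush with a corner of the seat.

C is a wooden ladder with two side rails of 34×65 mm section and 1499 mm height, set 399 mm apart overall. Between them run 5 rectangular rungs (65 mm deep, 21 mm thick), front faces flush with the rails' −y face. The bottom of the first rung is 230 mm above the floor and each subsequent rung is 268 mm higher than the one below.

Three stools sit around the table at the +y, −x, +x sides. The ladder is on top of the table.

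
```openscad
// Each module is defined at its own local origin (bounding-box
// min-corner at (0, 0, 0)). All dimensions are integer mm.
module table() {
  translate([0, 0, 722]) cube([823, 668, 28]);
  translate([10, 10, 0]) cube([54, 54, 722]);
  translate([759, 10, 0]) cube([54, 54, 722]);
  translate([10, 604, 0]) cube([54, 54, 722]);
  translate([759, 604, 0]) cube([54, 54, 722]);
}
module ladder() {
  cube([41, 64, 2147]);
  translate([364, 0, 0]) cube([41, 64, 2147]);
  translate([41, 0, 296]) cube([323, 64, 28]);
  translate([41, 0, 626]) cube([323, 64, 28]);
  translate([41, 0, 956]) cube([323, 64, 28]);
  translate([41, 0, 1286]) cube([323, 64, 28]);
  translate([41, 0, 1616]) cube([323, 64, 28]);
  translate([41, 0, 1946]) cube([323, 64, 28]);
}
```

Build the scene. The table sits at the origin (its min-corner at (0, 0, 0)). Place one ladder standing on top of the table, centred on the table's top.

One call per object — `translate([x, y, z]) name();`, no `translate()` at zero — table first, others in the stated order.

table();
translate([209, 302, 750]) ladder();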